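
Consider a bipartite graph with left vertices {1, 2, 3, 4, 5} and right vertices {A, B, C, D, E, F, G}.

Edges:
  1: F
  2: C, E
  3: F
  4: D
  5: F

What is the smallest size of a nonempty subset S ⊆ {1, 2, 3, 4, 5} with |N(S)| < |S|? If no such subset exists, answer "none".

2

Take S = {1, 3}. Its neighbourhood is {F}, so |N(S)| = 1 < |S| = 2.
No single vertex violates Hall's condition since each has at least one neighbour, so 2 is the minimum.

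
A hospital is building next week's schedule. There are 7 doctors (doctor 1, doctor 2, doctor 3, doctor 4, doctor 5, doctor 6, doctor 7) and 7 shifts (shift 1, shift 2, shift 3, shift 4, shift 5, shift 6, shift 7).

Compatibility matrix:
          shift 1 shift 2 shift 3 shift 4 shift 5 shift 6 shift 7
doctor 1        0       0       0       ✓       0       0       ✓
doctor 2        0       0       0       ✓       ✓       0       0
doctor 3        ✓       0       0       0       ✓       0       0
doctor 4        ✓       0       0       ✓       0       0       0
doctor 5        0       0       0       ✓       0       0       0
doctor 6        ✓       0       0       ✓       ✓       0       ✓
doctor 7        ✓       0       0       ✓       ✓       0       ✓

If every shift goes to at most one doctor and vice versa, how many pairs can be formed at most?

One maximum matching: doctor 1→shift 7, doctor 2→shift 5, doctor 3→shift 1, doctor 4→shift 4.
The set {doctor 1, doctor 2, doctor 3, doctor 4, doctor 5, doctor 6, doctor 7} has only 4 neighbours ({shift 1, shift 4, shift 5, shift 7}), so by Hall's theorem at most 4 of the 7 doctors can be matched.

4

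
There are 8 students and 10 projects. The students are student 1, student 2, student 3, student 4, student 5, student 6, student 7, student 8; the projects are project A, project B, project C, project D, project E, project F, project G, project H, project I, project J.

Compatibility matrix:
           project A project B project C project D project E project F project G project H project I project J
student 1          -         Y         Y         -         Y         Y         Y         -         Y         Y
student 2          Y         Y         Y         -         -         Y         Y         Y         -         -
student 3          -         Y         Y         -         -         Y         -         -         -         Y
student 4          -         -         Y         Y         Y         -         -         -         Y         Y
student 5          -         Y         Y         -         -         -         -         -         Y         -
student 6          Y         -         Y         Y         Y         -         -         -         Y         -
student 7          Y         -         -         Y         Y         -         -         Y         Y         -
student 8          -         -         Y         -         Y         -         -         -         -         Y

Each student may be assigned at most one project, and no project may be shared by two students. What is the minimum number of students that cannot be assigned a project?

0

For example, pair student 1→project F, student 2→project G, student 3→project J, student 4→project I, student 5→project B, student 6→project C, student 7→project H, student 8→project E.
This saturates every student, so 8 is the maximum.
That matches 8 of the 8, leaving 0 unmatched; no matching can do better.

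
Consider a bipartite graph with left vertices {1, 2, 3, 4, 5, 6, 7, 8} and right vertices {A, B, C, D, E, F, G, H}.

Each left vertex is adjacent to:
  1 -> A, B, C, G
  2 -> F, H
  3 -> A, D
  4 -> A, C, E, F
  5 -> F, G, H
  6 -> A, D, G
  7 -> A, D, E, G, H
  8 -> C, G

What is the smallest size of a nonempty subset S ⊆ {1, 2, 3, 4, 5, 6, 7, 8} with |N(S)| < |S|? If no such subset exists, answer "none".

none

A matching saturating every left vertex exists, for instance 1→B, 2→H, 3→A, 4→E, 5→F, 6→D, 7→G, 8→C.
By Hall's marriage theorem, this means |N(S)| ≥ |S| for every subset S, so no violating subset exists.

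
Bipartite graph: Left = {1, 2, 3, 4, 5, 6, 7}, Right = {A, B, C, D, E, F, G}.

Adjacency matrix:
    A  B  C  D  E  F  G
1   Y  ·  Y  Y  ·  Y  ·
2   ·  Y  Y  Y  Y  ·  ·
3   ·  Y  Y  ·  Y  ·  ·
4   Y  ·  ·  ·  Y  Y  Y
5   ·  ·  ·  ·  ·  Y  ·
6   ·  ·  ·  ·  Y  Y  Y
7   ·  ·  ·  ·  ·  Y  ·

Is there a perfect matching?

No

The set {5, 7} has only 1 neighbour ({F}), so by Hall's theorem at most 6 of the 7 left vertices can be matched.
Hence no matching covers every left vertex.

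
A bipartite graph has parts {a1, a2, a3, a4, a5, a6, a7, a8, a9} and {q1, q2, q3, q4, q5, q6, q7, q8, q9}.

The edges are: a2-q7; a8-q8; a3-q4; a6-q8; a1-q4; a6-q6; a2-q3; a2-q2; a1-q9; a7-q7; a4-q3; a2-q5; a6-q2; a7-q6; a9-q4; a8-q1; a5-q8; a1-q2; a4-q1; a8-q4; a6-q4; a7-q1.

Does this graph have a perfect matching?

The set {a3, a9} has only 1 neighbour ({q4}), so by Hall's theorem at most 8 of the 9 left vertices can be matched.
Hence no matching covers every left vertex.

No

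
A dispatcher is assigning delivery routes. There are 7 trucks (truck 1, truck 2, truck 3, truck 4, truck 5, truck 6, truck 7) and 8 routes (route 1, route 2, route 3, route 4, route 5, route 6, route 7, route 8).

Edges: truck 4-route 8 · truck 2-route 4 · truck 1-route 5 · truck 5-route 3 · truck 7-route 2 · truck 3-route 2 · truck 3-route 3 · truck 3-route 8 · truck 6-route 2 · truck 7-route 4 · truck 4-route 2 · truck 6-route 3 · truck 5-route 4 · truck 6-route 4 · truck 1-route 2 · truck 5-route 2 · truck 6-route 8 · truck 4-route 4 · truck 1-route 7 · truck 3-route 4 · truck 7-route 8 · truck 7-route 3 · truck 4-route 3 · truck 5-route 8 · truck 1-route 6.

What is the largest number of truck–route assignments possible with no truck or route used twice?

One maximum matching: truck 1-route 7, truck 2-route 4, truck 3-route 8, truck 4-route 3, truck 5-route 2.
The set {truck 2, truck 3, truck 4, truck 5, truck 6, truck 7} has only 4 neighbours ({route 2, route 3, route 4, route 8}), so by Hall's theorem at most 5 of the 7 trucks can be matched.

5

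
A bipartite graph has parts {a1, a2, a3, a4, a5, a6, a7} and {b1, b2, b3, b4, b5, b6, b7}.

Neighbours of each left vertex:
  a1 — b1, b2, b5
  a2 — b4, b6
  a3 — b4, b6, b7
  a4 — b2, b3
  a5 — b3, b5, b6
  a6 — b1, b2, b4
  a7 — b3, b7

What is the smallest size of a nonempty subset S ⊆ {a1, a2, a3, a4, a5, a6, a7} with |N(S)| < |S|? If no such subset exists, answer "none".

none

A matching saturating every left vertex exists, for instance a1→b5, a2→b4, a3→b7, a4→b2, a5→b6, a6→b1, a7→b3.
By Hall's marriage theorem, this means |N(S)| ≥ |S| for every subset S, so no violating subset exists.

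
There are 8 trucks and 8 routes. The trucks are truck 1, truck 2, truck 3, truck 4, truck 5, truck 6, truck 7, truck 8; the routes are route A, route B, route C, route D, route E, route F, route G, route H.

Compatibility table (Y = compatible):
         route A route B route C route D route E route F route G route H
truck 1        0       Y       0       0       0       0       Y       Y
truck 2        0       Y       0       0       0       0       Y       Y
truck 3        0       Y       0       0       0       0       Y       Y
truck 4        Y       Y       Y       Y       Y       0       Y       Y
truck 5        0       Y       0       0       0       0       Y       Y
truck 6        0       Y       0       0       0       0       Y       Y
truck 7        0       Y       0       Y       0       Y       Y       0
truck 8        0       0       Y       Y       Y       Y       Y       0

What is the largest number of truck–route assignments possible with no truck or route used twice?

6

One maximum matching: truck 1–route H, truck 2–route G, truck 3–route B, truck 4–route D, truck 7–route F, truck 8–route E.
The set {truck 1, truck 2, truck 3, truck 5, truck 6} has only 3 neighbours ({route B, route G, route H}), so by Hall's theorem at most 6 of the 8 trucks can be matched.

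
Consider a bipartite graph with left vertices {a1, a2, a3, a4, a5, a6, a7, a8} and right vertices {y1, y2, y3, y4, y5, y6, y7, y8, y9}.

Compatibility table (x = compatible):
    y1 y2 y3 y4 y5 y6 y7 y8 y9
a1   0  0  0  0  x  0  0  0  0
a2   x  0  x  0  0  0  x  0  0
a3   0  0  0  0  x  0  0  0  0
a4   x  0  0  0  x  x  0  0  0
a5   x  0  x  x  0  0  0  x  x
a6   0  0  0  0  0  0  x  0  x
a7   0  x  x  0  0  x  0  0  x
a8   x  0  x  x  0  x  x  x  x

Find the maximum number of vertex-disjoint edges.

A valid assignment of size 7: a1-y5, a2-y1, a4-y6, a5-y3, a6-y9, a7-y2, a8-y7.
The set {a1, a3} has only 1 neighbour ({y5}), so by Hall's theorem at most 7 of the 8 left vertices can be matched.

7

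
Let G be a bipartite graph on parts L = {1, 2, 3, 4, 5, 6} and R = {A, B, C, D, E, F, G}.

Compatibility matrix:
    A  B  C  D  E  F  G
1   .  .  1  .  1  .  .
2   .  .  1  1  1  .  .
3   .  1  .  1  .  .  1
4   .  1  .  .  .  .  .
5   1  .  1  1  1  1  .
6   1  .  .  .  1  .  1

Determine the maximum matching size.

6

A valid assignment of size 6: 1→C, 2→D, 3→G, 4→B, 5→A, 6→E.
All 6 left vertices are matched, so no larger matching exists.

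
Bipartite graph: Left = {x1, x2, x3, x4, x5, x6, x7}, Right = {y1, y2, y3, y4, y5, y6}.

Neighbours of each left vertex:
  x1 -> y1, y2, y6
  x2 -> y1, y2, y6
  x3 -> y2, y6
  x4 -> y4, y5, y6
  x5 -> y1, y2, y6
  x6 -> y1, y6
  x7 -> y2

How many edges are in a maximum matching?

One maximum matching: x1-y1, x2-y6, x3-y2, x4-y4.
The set {x1, x2, x3, x5, x6, x7} has only 3 neighbours ({y1, y2, y6}), so by Hall's theorem at most 4 of the 7 left vertices can be matched.

4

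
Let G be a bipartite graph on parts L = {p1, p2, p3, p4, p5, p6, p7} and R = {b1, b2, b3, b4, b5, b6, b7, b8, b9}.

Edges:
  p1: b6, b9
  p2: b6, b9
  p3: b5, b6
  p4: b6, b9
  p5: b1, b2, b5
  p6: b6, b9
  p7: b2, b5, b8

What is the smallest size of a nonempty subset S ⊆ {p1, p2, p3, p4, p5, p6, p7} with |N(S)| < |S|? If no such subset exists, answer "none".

Take S = {p1, p2, p4}. Its neighbourhood is {b6, b9}, so |N(S)| = 2 < |S| = 3.
Every subset of size less than 3 has at least as many neighbours as members, so 3 is the minimum.

3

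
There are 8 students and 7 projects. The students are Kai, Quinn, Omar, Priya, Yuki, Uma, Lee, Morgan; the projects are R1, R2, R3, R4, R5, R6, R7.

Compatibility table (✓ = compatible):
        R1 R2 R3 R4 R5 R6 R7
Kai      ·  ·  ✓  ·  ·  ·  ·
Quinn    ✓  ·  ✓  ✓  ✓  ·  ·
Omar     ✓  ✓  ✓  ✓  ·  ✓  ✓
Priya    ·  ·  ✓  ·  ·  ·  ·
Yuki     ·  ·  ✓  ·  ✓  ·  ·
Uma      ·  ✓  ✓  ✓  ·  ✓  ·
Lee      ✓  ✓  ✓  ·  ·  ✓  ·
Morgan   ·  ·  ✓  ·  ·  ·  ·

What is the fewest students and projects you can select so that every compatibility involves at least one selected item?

6

A maximum matching has 6 edges (e.g. Kai–R3, Quinn–R1, Omar–R4, Yuki–R5, Uma–R2, Lee–R6).
By König's theorem the minimum vertex cover has the same size. One such cover is {Quinn, Omar, Yuki, Uma, Lee, R3}.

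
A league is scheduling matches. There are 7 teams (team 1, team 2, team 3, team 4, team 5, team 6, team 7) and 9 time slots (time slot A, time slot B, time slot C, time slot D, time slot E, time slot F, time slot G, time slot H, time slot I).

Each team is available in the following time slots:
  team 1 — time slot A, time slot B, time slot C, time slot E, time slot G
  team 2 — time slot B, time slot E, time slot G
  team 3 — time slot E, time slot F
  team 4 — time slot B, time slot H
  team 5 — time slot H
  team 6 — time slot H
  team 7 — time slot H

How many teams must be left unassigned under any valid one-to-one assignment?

2

One maximum matching: team 1-time slot C, team 2-time slot G, team 3-time slot F, team 4-time slot B, team 5-time slot H.
The set {team 5, team 6, team 7} has only 1 neighbour ({time slot H}), so by Hall's theorem at most 5 of the 7 teams can be matched.
That matches 5 of the 7, leaving 2 unmatched; no matching can do better.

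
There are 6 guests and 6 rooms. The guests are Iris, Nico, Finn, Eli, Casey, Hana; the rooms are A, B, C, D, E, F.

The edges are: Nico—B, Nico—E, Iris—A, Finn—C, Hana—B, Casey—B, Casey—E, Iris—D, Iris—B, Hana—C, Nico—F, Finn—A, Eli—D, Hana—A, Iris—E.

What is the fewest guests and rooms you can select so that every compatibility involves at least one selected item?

A maximum matching has 6 edges (e.g. Iris–A, Nico–F, Finn–C, Eli–D, Casey–E, Hana–B).
By König's theorem the minimum vertex cover has the same size. One such cover is {Iris, Nico, Finn, Eli, Casey, Hana}.

6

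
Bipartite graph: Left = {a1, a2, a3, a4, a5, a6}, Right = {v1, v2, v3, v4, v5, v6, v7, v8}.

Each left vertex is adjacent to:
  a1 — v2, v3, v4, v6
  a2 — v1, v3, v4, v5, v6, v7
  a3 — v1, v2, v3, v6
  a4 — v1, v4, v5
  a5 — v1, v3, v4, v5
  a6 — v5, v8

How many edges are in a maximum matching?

6

For example, pair a1–v6, a2–v3, a3–v2, a4–v4, a5–v1, a6–v8.
All 6 left vertices are matched, so no larger matching exists.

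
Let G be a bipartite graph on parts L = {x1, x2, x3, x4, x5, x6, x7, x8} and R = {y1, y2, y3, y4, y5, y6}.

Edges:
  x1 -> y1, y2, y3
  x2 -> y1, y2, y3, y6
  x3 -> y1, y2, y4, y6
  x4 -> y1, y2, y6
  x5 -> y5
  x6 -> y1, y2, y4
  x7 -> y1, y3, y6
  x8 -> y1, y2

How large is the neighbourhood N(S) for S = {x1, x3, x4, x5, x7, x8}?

6

The union of neighbours of {x1, x3, x4, x5, x7, x8} is {y1, y2, y3, y4, y5, y6}, which has 6 elements.
Since |N(S)| = 6 ≥ |S| = 6, Hall's condition holds for this subset.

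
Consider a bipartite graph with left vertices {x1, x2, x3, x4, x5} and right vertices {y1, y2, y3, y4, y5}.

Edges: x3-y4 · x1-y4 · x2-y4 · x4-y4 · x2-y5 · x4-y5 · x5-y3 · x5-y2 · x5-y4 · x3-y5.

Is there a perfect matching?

No

The set {x1, x2, x3, x4} has only 2 neighbours ({y4, y5}), so by Hall's theorem at most 3 of the 5 left vertices can be matched.
Hence no matching covers every left vertex.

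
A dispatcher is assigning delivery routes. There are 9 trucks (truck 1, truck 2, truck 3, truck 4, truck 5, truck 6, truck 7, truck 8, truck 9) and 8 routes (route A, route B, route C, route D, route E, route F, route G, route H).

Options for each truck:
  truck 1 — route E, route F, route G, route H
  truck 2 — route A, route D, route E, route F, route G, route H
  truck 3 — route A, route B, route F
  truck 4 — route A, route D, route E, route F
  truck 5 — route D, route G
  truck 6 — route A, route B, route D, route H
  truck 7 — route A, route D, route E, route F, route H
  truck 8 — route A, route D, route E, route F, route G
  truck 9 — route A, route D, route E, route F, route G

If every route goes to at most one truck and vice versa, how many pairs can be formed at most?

One maximum matching: truck 1–route F, truck 2–route H, truck 3–route A, truck 4–route D, truck 5–route G, truck 6–route B, truck 7–route E.
The set {truck 1, truck 2, truck 3, truck 4, truck 5, truck 6, truck 7, truck 8, truck 9} has only 7 neighbours ({route A, route B, route D, route E, route F, route G, route H}), so by Hall's theorem at most 7 of the 9 trucks can be matched.

7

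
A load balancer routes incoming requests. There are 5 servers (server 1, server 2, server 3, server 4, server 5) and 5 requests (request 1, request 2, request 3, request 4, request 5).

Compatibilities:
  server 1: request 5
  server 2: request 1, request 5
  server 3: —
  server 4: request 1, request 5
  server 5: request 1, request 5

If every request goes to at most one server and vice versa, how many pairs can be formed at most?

For example, pair server 1→request 5, server 2→request 1.
The set {server 1, server 2, server 3, server 4, server 5} has only 2 neighbours ({request 1, request 5}), so by Hall's theorem at most 2 of the 5 servers can be matched.

2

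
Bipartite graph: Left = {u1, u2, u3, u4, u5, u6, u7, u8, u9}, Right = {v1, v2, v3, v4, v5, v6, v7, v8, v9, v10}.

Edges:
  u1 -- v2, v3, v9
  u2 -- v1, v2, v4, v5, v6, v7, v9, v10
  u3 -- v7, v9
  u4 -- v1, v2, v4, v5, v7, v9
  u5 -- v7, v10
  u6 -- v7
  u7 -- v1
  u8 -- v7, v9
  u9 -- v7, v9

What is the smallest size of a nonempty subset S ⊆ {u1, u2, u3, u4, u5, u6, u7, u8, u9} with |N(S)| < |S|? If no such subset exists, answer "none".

3

Take S = {u3, u6, u8}. Its neighbourhood is {v7, v9}, so |N(S)| = 2 < |S| = 3.
Every subset of size less than 3 has at least as many neighbours as members, so 3 is the minimum.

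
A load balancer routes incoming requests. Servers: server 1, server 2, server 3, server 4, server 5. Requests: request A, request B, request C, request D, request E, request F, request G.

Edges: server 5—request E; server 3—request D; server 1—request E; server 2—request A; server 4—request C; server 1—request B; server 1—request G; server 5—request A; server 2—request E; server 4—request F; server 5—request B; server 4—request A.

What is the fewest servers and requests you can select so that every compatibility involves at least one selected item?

A maximum matching has 5 edges (e.g. server 1–request G, server 2–request A, server 3–request D, server 4–request F, server 5–request E).
By König's theorem the minimum vertex cover has the same size. One such cover is {server 1, server 2, server 3, server 4, server 5}.

5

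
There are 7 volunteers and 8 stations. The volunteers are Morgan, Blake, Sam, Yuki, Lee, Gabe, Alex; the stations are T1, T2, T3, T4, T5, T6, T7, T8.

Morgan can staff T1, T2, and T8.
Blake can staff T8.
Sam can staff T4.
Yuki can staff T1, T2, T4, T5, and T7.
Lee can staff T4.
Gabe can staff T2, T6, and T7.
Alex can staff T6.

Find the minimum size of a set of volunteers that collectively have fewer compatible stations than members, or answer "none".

2

Take S = {Sam, Lee}. Its neighbourhood is {T4}, so |N(S)| = 1 < |S| = 2.
No single vertex violates Hall's condition since each has at least one neighbour, so 2 is the minimum.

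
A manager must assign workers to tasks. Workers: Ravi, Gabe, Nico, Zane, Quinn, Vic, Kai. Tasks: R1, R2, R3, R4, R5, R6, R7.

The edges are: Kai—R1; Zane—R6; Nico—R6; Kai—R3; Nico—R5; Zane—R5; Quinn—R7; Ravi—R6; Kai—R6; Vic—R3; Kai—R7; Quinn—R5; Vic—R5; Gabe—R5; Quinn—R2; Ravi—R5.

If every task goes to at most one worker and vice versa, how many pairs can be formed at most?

5

One maximum matching: Ravi-R6, Gabe-R5, Quinn-R2, Vic-R3, Kai-R7.
The set {Ravi, Gabe, Nico, Zane} has only 2 neighbours ({R5, R6}), so by Hall's theorem at most 5 of the 7 workers can be matched.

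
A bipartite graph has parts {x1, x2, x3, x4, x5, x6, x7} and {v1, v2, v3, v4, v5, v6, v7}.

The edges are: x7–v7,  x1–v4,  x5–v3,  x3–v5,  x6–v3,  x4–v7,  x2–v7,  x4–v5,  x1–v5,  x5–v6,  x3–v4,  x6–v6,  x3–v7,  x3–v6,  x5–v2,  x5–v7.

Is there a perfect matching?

The set {x2, x7} has only 1 neighbour ({v7}), so by Hall's theorem at most 6 of the 7 left vertices can be matched.
Hence no matching covers every left vertex.

No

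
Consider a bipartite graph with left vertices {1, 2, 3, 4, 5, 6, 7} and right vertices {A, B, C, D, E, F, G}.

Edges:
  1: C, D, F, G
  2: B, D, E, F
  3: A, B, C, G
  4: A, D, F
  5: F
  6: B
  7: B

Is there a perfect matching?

No

The set {6, 7} has only 1 neighbour ({B}), so by Hall's theorem at most 6 of the 7 left vertices can be matched.
Hence no matching covers every left vertex.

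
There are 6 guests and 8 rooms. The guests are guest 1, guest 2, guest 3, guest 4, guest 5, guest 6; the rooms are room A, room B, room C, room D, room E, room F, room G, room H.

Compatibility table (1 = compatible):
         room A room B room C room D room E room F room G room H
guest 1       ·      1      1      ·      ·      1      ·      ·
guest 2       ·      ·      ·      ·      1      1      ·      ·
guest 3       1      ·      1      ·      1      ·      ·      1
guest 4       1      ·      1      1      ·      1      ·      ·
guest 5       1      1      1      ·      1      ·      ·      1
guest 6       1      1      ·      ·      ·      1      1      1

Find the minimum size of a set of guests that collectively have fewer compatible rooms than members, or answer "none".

A matching saturating every guest exists, for instance guest 1→room B, guest 2→room E, guest 3→room H, guest 4→room F, guest 5→room C, guest 6→room A.
By Hall's marriage theorem, this means |N(S)| ≥ |S| for every subset S, so no violating subset exists.

none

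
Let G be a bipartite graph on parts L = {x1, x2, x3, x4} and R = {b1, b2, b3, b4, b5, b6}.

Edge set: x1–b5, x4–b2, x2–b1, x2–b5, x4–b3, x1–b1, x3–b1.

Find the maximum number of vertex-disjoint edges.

A valid assignment of size 3: x1→b1, x2→b5, x4→b3.
The set {x1, x2, x3} has only 2 neighbours ({b1, b5}), so by Hall's theorem at most 3 of the 4 left vertices can be matched.

3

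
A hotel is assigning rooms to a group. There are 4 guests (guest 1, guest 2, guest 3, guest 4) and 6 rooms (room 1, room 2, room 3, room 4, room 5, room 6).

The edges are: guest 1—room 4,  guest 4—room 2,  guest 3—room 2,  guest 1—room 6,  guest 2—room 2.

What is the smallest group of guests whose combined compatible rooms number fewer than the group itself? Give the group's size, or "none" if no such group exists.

2

Take S = {guest 2, guest 3}. Its neighbourhood is {room 2}, so |N(S)| = 1 < |S| = 2.
No single vertex violates Hall's condition since each has at least one neighbour, so 2 is the minimum.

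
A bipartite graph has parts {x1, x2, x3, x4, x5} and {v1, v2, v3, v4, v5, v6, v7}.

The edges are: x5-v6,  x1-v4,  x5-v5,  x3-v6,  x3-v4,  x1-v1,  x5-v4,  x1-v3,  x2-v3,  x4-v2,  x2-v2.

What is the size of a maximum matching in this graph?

5

A valid assignment of size 5: x1→v1, x2→v3, x3→v4, x4→v2, x5→v6.
This saturates every left vertex, so 5 is the maximum.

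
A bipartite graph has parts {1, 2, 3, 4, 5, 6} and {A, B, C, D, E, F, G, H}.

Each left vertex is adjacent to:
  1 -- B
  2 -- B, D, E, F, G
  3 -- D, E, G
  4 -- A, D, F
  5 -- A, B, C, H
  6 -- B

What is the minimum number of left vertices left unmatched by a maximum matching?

1

One maximum matching: 1→B, 2→G, 3→E, 4→F, 5→C.
The set {1, 6} has only 1 neighbour ({B}), so by Hall's theorem at most 5 of the 6 left vertices can be matched.
That matches 5 of the 6, leaving 1 unmatched; no matching can do better.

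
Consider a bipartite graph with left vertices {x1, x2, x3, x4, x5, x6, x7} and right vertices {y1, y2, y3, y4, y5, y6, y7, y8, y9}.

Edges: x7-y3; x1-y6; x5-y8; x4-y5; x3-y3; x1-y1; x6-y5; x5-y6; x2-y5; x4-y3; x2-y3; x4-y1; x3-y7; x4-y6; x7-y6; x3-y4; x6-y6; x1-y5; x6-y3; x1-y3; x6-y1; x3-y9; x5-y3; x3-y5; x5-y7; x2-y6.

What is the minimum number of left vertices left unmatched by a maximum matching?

1

One maximum matching: x1-y6, x2-y5, x3-y7, x4-y1, x5-y8, x6-y3.
The set {x1, x2, x4, x6, x7} has only 4 neighbours ({y1, y3, y5, y6}), so by Hall's theorem at most 6 of the 7 left vertices can be matched.
That matches 6 of the 7, leaving 1 unmatched; no matching can do better.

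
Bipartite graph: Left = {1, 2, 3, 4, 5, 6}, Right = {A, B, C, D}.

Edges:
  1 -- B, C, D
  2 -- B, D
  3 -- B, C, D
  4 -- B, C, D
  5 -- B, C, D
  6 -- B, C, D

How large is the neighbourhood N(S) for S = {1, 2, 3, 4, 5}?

3

The union of neighbours of {1, 2, 3, 4, 5} is {B, C, D}, which has 3 elements.
Since |N(S)| = 3 < |S| = 5, Hall's condition fails for this subset.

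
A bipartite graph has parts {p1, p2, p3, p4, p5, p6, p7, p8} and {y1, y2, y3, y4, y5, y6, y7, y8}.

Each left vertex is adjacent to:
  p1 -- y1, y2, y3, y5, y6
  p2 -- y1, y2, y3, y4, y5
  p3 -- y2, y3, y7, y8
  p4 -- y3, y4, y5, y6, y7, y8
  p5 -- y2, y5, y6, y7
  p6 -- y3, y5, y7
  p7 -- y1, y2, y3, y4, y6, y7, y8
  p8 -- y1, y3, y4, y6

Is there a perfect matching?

A valid assignment of size 8: p1→y6, p2→y1, p3→y8, p4→y4, p5→y2, p6→y5, p7→y7, p8→y3.
Every left vertex is matched, so this is a perfect matching.

Yes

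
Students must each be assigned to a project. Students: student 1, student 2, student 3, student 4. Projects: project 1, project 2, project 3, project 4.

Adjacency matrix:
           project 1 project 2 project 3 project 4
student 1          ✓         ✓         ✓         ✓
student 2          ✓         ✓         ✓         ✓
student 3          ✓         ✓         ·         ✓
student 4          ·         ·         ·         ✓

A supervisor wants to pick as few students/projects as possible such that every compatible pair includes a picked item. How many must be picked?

The 4 edges student 1–project 2, student 2–project 3, student 3–project 1, student 4–project 4 form a matching, so any vertex cover needs at least 4 vertices (one per matched edge).
Conversely {student 1, student 2, student 3, student 4} meets every edge and has exactly 4 vertices, so 4 is optimal.

4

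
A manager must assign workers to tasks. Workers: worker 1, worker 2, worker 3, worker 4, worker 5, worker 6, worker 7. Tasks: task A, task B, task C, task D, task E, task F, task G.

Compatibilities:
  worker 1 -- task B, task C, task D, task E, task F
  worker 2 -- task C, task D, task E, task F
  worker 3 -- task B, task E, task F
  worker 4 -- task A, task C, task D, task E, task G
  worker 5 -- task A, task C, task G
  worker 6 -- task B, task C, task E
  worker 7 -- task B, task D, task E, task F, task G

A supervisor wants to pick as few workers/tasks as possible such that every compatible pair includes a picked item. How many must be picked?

{worker 1, worker 2, worker 3, worker 4, worker 5, worker 6, worker 7} is a vertex cover of size 7: every edge has an endpoint in this set.
No smaller cover exists because worker 1–task D, worker 2–task E, worker 3–task B, worker 4–task A, worker 5–task G, worker 6–task C, worker 7–task F is a matching of size 7, and a cover must include an endpoint of each of these disjoint edges (König's theorem).

7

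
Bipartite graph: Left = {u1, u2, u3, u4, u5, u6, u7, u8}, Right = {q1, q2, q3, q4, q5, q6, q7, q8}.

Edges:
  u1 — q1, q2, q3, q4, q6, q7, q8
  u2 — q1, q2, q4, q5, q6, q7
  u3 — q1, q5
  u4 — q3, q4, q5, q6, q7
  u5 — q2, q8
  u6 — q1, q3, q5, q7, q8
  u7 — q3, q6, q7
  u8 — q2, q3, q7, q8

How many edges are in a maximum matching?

One maximum matching: u1-q1, u2-q6, u3-q5, u4-q4, u5-q2, u6-q3, u7-q7, u8-q8.
This saturates every left vertex, so 8 is the maximum.

8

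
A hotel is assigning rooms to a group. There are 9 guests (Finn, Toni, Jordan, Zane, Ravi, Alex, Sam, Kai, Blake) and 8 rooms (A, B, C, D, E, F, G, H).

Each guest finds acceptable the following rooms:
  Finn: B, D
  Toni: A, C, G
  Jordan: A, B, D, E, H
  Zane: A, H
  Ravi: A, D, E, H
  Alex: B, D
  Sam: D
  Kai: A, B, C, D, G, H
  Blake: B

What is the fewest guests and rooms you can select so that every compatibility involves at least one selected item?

A maximum matching has 7 edges (e.g. Finn–D, Toni–C, Jordan–A, Zane–H, Ravi–E, Alex–B, Kai–G).
By König's theorem the minimum vertex cover has the same size. One such cover is {Toni, Jordan, Zane, Ravi, Kai, B, D}.

7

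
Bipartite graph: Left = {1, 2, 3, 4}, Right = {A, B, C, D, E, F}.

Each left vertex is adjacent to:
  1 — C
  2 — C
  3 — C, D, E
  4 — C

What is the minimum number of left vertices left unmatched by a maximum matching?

One maximum matching: 1→C, 3→E.
The set {1, 2, 4} has only 1 neighbour ({C}), so by Hall's theorem at most 2 of the 4 left vertices can be matched.
That matches 2 of the 4, leaving 2 unmatched; no matching can do better.

2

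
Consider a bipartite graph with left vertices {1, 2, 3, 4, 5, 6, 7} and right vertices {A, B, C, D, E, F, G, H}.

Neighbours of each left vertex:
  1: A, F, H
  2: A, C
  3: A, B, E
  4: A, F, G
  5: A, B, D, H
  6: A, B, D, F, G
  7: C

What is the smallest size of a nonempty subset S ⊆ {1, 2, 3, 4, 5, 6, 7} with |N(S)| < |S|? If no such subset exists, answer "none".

none

A matching saturating every left vertex exists, for instance 1→H, 2→A, 3→E, 4→F, 5→B, 6→G, 7→C.
By Hall's marriage theorem, this means |N(S)| ≥ |S| for every subset S, so no violating subset exists.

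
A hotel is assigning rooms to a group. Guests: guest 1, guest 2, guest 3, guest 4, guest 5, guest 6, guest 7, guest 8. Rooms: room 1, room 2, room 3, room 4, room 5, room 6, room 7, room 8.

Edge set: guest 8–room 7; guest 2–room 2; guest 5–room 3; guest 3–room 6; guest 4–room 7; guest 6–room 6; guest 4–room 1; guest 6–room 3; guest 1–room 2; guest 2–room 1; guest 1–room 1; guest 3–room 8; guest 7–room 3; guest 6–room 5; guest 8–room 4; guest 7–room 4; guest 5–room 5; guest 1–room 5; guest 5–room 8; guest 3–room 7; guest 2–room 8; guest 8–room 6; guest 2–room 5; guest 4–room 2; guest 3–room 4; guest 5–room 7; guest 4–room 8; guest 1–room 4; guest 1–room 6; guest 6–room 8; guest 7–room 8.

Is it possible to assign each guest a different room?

Yes

For example, pair guest 1-room 2, guest 2-room 1, guest 3-room 6, guest 4-room 8, guest 5-room 5, guest 6-room 3, guest 7-room 4, guest 8-room 7.
Every guest is matched, so this is a perfect matching.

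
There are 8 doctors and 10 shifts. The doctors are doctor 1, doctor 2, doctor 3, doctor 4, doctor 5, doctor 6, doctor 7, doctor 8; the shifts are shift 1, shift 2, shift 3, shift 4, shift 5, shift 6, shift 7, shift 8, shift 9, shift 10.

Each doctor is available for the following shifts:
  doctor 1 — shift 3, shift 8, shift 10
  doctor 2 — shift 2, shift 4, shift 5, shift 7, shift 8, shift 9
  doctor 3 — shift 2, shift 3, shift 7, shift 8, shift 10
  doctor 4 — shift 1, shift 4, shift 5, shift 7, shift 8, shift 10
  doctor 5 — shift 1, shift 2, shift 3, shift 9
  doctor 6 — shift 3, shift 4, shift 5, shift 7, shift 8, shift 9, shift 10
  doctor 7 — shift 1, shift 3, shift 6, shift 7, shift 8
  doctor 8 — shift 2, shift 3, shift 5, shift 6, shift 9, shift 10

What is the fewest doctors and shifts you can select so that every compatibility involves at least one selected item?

8

{doctor 1, doctor 2, doctor 3, doctor 4, doctor 5, doctor 6, doctor 7, doctor 8} is a vertex cover of size 8: every edge has an endpoint in this set.
No smaller cover exists because doctor 1–shift 10, doctor 2–shift 4, doctor 3–shift 2, doctor 4–shift 7, doctor 5–shift 3, doctor 6–shift 8, doctor 7–shift 6, doctor 8–shift 5 is a matching of size 8, and a cover must include an endpoint of each of these disjoint edges (König's theorem).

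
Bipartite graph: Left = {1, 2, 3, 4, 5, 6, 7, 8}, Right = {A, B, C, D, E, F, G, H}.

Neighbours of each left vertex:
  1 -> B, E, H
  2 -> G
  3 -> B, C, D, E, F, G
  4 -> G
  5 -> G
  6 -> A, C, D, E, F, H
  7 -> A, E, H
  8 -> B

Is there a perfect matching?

No

The set {2, 4, 5} has only 1 neighbour ({G}), so by Hall's theorem at most 6 of the 8 left vertices can be matched.
Hence no matching covers every left vertex.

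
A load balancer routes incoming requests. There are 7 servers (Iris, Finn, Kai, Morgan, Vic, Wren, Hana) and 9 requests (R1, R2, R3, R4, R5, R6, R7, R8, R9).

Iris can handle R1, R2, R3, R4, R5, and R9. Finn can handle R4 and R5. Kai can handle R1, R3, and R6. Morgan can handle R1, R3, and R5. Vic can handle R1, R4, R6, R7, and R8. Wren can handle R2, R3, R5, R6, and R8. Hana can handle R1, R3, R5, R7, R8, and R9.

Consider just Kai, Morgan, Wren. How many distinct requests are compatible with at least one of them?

6

The union of neighbours of {Kai, Morgan, Wren} is {R1, R2, R3, R5, R6, R8}, which has 6 elements.
Since |N(S)| = 6 ≥ |S| = 3, Hall's condition holds for this subset.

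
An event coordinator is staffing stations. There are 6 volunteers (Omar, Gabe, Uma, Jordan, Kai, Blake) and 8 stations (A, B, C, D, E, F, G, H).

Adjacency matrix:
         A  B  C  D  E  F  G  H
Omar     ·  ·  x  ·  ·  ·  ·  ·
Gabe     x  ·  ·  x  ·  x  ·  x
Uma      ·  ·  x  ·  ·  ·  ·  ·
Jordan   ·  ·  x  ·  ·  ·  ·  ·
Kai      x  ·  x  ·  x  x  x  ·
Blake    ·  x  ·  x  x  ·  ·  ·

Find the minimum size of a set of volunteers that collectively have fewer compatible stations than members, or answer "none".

Take S = {Omar, Uma}. Its neighbourhood is {C}, so |N(S)| = 1 < |S| = 2.
No single vertex violates Hall's condition since each has at least one neighbour, so 2 is the minimum.

2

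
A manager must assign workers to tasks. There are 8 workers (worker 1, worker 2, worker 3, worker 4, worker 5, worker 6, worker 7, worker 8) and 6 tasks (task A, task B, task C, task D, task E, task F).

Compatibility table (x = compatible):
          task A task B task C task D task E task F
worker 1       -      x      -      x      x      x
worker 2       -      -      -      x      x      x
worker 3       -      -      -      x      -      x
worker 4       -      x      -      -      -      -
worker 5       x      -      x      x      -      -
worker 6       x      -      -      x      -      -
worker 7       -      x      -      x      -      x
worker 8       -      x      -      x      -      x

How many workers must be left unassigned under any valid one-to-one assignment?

2

One maximum matching: worker 1-task E, worker 2-task F, worker 3-task D, worker 4-task B, worker 5-task C, worker 6-task A.
The set {worker 1, worker 2, worker 3, worker 4, worker 7, worker 8} has only 4 neighbours ({task B, task D, task E, task F}), so by Hall's theorem at most 6 of the 8 workers can be matched.
That matches 6 of the 8, leaving 2 unmatched; no matching can do better.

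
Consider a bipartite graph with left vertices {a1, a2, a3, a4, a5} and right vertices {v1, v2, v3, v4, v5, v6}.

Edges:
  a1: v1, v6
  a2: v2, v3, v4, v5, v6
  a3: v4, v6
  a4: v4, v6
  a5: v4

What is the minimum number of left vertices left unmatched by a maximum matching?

1

For example, pair a1-v1, a2-v3, a3-v4, a4-v6.
The set {a3, a4, a5} has only 2 neighbours ({v4, v6}), so by Hall's theorem at most 4 of the 5 left vertices can be matched.
That matches 4 of the 5, leaving 1 unmatched; no matching can do better.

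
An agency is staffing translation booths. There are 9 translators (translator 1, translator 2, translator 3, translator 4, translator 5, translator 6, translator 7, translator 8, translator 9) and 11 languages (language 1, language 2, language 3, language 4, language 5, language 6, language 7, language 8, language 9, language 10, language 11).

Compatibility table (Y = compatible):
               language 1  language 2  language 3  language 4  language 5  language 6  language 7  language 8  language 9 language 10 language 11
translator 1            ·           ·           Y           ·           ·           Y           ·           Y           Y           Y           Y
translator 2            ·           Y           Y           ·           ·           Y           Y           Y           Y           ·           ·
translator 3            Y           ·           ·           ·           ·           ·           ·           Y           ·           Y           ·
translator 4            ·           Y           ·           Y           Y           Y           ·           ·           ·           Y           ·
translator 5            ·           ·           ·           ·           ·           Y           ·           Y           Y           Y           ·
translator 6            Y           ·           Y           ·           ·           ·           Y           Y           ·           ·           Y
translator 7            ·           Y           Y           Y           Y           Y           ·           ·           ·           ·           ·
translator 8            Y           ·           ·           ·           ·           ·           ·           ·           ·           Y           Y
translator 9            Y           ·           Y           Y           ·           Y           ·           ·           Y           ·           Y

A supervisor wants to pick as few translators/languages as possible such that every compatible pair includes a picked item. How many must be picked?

{translator 1, translator 2, translator 3, translator 4, translator 5, translator 6, translator 7, translator 8, translator 9} is a vertex cover of size 9: every edge has an endpoint in this set.
No smaller cover exists because translator 1–language 6, translator 2–language 7, translator 3–language 1, translator 4–language 4, translator 5–language 9, translator 6–language 8, translator 7–language 2, translator 8–language 10, translator 9–language 11 is a matching of size 9, and a cover must include an endpoint of each of these disjoint edges (König's theorem).

9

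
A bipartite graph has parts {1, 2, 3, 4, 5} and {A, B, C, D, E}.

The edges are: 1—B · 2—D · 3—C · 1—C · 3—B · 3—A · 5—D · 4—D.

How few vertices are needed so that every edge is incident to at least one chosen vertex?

3

{1, 3, D} is a vertex cover of size 3: every edge has an endpoint in this set.
No smaller cover exists because 1–C, 2–D, 3–B is a matching of size 3, and a cover must include an endpoint of each of these disjoint edges (König's theorem).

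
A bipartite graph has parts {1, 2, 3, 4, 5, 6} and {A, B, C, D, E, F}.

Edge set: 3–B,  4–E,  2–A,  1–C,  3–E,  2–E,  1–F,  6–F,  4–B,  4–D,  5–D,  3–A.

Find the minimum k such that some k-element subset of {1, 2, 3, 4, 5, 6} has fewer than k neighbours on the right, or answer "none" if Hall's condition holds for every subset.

none

A matching saturating every left vertex exists, for instance 1→C, 2→A, 3→E, 4→B, 5→D, 6→F.
By Hall's marriage theorem, this means |N(S)| ≥ |S| for every subset S, so no violating subset exists.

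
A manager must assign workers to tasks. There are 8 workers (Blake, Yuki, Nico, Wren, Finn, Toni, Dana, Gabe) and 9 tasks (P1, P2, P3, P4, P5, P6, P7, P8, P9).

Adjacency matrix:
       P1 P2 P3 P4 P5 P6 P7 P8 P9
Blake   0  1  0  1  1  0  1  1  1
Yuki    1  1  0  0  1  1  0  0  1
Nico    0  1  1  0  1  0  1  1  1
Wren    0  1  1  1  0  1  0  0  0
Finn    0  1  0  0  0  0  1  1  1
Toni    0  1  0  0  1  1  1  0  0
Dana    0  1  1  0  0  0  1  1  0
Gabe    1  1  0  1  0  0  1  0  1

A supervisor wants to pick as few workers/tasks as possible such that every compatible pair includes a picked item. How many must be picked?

8

A maximum matching has 8 edges (e.g. Blake–P7, Yuki–P2, Nico–P3, Wren–P6, Finn–P9, Toni–P5, Dana–P8, Gabe–P1).
By König's theorem the minimum vertex cover has the same size. One such cover is {Blake, Yuki, Nico, Wren, Finn, Toni, Dana, Gabe}.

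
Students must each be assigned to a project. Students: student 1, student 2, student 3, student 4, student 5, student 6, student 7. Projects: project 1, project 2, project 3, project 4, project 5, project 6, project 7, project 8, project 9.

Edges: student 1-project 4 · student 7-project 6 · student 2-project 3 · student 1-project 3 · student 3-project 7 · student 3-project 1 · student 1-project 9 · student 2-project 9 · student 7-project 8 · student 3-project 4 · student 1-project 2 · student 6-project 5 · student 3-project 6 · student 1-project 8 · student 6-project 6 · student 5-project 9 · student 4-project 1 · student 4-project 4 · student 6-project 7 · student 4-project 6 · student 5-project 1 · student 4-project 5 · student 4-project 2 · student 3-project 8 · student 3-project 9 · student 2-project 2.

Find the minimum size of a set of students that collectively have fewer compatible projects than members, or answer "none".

A matching saturating every student exists, for instance student 1→project 3, student 2→project 2, student 3→project 9, student 4→project 6, student 5→project 1, student 6→project 7, student 7→project 8.
By Hall's marriage theorem, this means |N(S)| ≥ |S| for every subset S, so no violating subset exists.

none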